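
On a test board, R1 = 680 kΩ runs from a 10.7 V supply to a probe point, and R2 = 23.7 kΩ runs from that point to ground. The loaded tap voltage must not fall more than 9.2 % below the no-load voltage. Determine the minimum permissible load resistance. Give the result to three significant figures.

R_L(min) ≈ 226 kΩ

Output resistance R_th = R1‖R2 = (680 × 23.7)/703.7 = 22.90 kΩ.
The fractional drop is R_th/(R_th + R_L); requiring this ≤ 0.0920 gives R_L ≥ R_th(1/0.0920 − 1) = 22.90 × 9.870 = 226 kΩ.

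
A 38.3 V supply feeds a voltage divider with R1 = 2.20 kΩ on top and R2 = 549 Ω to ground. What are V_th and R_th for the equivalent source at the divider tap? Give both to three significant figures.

V_th = 7.65 V, R_th = 439 Ω

V_th is the open-circuit tap voltage: 38.3 × 549/(2200 + 549) = 7.65 V.
With the supply zeroed, R1 and R2 appear in parallel from the tap: R_th = R1‖R2 = (2200 × 549)/2749 = 439 Ω.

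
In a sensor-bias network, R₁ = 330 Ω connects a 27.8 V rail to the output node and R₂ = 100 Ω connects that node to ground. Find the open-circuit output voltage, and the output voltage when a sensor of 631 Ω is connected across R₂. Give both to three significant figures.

Open-circuit: V = 27.8 × 100/(330 + 100) = 6.47 V.
With the load, R₂ becomes R₂‖R_L = 86.32 Ω, so V = 27.8 × 86.32/416.3 = 5.76 V.

Unloaded: 6.47 V; loaded: 5.76 V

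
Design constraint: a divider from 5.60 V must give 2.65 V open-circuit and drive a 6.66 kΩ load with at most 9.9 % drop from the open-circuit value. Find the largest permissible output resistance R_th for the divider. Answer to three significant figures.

Loading drop = R_th/(R_th + R_L) ≤ 0.0990, so R_th ≤ R_L · ε/(1−ε) = 6.66 kΩ × 0.0990/0.9010 = 732 Ω.

R_th ≤ 732 Ω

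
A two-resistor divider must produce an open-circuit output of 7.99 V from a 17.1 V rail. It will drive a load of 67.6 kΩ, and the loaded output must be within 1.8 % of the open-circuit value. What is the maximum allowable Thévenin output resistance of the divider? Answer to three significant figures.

Loading drop = R_th/(R_th + R_L) ≤ 0.0180, so R_th ≤ R_L · ε/(1−ε) = 67.6 kΩ × 0.0180/0.9820 = 1.24 kΩ.

R_th ≤ 1.24 kΩ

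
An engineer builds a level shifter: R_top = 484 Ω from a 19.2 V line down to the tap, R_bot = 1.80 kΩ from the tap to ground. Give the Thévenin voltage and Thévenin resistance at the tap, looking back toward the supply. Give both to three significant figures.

V_th = 15.1 V, R_th = 381 Ω

V_th is the open-circuit tap voltage: 19.2 × 1800/(484 + 1800) = 15.1 V.
With the supply zeroed, R_top and R_bot appear in parallel from the tap: R_th = R_top‖R_bot = (484 × 1800)/2284 = 381 Ω.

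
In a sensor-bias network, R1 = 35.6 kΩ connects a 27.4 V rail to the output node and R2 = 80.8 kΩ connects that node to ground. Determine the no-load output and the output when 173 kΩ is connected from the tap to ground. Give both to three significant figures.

Open-circuit: V = 27.4 × 80.8/(35.6 + 80.8) = 19.0 V.
With the load, R2 becomes R2‖R_L = 55.08 kΩ, so V = 27.4 × 55.08/90.68 = 16.6 V.

Unloaded: 19.0 V; loaded: 16.6 V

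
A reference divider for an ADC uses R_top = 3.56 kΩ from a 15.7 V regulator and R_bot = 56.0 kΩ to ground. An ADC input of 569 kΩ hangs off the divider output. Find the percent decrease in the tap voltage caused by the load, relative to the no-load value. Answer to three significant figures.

0.585 %

The divider's output (Thévenin) resistance is R_top‖R_bot = 3.347 kΩ.
Fractional drop under load = R_th/(R_th + R_L) = 3.347 / (3.347 + 569) = 0.005848.
So the output falls by 0.585 %.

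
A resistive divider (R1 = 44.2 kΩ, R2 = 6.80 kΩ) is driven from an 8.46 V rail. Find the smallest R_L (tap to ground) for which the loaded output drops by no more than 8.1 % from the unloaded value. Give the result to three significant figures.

Output resistance R_th = R1‖R2 = (44.2 × 6.80)/51.00 = 5.893 kΩ.
The fractional drop is R_th/(R_th + R_L); requiring this ≤ 0.0810 gives R_L ≥ R_th(1/0.0810 − 1) = 5.893 × 11.35 = 66.9 kΩ.

R_L(min) ≈ 66.9 kΩ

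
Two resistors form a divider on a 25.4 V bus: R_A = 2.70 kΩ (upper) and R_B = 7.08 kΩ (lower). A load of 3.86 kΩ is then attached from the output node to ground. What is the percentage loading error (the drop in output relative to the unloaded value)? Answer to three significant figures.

Unloaded V = 25.4 × 7.08/9.780 = 18.39 V.
Loaded: R_B‖R_L = 2.498 kΩ, giving V = 25.4 × 2.498/5.198 = 12.21 V.
Drop = (18.39 − 12.21) / 18.39 = 33.6 %.

33.6 %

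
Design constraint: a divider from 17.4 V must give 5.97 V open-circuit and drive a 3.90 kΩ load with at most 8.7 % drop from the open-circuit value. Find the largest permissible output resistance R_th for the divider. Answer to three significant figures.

Loading drop = R_th/(R_th + R_L) ≤ 0.0870, so R_th ≤ R_L · ε/(1−ε) = 3.90 kΩ × 0.0870/0.9130 = 372 Ω.

R_th ≤ 372 Ω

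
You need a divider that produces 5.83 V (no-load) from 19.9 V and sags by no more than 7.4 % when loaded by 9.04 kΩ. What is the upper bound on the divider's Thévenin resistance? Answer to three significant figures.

R_th ≤ 722 Ω

Loading drop = R_th/(R_th + R_L) ≤ 0.0740, so R_th ≤ R_L · ε/(1−ε) = 9.04 kΩ × 0.0740/0.9260 = 722 Ω.
(Any R1, R2 with R2/(R1+R2) = 0.293 and R1‖R2 ≤ 722 Ω will meet the spec.)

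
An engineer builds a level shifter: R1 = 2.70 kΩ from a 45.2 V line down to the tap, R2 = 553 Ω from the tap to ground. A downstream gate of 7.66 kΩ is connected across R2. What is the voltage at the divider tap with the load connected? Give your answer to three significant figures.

The load sits in parallel with R2: R2‖R_L = (553 × 7660) / (553 + 7660) = 515.8 Ω.
V_out = 45.2 × 515.8 / (2700 + 515.8) = 45.2 × 515.8/3216 = 7.25 V.
(Unloaded it would have been 7.68 V.)

V_out ≈ 7.25 V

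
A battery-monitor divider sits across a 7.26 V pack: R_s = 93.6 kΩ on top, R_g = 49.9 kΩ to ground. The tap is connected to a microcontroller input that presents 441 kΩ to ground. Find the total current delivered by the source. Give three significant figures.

R_g‖R_L = 44.83 kΩ, so the source sees R_s + R_g‖R_L = 138.4 kΩ.
I = 7.26 V / 138.4 kΩ = 0.0524 mA.

I ≈ 0.0524 mA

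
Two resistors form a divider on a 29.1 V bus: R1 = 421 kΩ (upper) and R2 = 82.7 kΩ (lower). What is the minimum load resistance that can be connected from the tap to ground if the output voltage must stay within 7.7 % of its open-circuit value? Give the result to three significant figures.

R_L(min) ≈ 829 kΩ

Output resistance R_th = R1‖R2 = (421 × 82.7)/503.7 = 69.12 kΩ.
The fractional drop is R_th/(R_th + R_L); requiring this ≤ 0.0770 gives R_L ≥ R_th(1/0.0770 − 1) = 69.12 × 11.99 = 829 kΩ.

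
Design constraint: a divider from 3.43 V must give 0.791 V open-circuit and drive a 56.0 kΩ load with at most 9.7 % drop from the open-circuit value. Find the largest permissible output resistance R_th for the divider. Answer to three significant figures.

Loading drop = R_th/(R_th + R_L) ≤ 0.0970, so R_th ≤ R_L · ε/(1−ε) = 56.0 kΩ × 0.0970/0.9030 = 6.02 kΩ.

R_th ≤ 6.02 kΩ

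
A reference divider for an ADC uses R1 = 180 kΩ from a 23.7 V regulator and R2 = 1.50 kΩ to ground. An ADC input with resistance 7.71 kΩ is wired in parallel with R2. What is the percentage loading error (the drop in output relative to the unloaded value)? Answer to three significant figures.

Unloaded V = 23.7 × 1.50/181.5 = 0.1959 V.
Loaded: R2‖R_L = 1.256 kΩ, giving V = 23.7 × 1.256/181.3 = 0.1642 V.
Drop = (0.1959 − 0.1642) / 0.1959 = 16.2 %.

16.2 %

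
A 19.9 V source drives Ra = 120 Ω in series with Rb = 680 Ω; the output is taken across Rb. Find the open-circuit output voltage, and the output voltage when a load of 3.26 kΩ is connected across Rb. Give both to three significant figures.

Unloaded: 16.9 V; loaded: 16.4 V

Open-circuit: V = 19.9 × 680/(120 + 680) = 16.9 V.
With the load, Rb becomes Rb‖R_L = 562.6 Ω, so V = 19.9 × 562.6/682.6 = 16.4 V.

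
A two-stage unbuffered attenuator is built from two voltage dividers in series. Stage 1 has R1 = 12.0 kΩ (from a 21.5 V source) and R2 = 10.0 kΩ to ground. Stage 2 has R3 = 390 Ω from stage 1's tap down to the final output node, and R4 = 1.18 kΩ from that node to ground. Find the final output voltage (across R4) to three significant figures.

V_out ≈ 1.64 V

Stage 2 presents R3+R4 = 1570 Ω as a load on stage 1's tap.
Stage 1's lower leg becomes R2‖(R3+R4) = 1357 Ω, so V_mid = 21.5 × 1357/13360 = 2.184 V.
Stage 2 is itself unloaded: V_out = V_mid × R4/(R3+R4) = 2.184 × 1180/1570 = 1.64 V.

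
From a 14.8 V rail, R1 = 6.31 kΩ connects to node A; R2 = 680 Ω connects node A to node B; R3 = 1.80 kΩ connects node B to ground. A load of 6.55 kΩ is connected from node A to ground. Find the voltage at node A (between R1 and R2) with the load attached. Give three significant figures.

Below node A the series string R2+R3 = 2480 Ω sits in parallel with the 6550 Ω load: 1799 Ω.
V_A = 14.8 × 1799/(6310 + 1799) = 3.28 V.

V ≈ 3.28 V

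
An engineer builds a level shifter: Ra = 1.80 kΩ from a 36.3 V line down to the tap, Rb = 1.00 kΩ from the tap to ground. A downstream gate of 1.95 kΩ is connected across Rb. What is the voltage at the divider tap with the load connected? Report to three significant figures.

V_out ≈ 9.75 V

The load sits in parallel with Rb: Rb‖R_L = (1.00 × 1.95) / (1.00 + 1.95) = 0.6610 kΩ.
V_out = 36.3 × 0.6610 / (1.80 + 0.6610) = 36.3 × 0.6610/2.461 = 9.75 V.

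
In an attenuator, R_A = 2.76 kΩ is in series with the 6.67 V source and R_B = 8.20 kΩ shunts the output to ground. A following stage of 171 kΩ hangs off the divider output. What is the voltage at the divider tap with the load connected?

The load sits in parallel with R_B: R_B‖R_L = (8.20 × 171) / (8.20 + 171) = 7.825 kΩ.
V_out = 6.67 × 7.825 / (2.76 + 7.825) = 6.67 × 7.825/10.58 = 4.93 V.
(Unloaded it would have been 4.99 V.)

V_out ≈ 4.93 V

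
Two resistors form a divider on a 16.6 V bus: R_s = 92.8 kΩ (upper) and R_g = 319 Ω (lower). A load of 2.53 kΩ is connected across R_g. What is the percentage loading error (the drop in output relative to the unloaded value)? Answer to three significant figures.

11.2 %

The divider's output (Thévenin) resistance is R_s‖R_g = 317.9 Ω.
Fractional drop under load = R_th/(R_th + R_L) = 317.9 / (317.9 + 2530) = 0.1116.
So the output falls by 11.2 %.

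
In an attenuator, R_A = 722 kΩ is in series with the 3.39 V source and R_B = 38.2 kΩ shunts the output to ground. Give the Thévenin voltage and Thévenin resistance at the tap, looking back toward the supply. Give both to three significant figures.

V_th = 0.170 V, R_th = 36.3 kΩ

V_th is the open-circuit tap voltage: 3.39 × 38.2/(722 + 38.2) = 0.170 V.
With the supply zeroed, R_A and R_B appear in parallel from the tap: R_th = R_A‖R_B = (722 × 38.2)/760.2 = 36.3 kΩ.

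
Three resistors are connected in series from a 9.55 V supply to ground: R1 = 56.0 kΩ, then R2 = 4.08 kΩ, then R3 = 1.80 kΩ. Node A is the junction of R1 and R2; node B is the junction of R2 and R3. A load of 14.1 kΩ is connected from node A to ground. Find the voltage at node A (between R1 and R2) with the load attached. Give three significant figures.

V ≈ 0.659 V

Below node A the series string R2+R3 = 5.880 kΩ sits in parallel with the 14.1 kΩ load: 4.150 kΩ.
V_A = 9.55 × 4.150/(56.0 + 4.150) = 0.659 V.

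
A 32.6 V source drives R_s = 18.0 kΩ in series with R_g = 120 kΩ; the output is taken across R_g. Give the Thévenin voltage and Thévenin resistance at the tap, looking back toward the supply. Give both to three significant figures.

V_th is the open-circuit tap voltage: 32.6 × 120/(18.0 + 120) = 28.3 V.
With the supply zeroed, R_s and R_g appear in parallel from the tap: R_th = R_s‖R_g = (18.0 × 120)/138.0 = 15.7 kΩ.

V_th = 28.3 V, R_th = 15.7 kΩ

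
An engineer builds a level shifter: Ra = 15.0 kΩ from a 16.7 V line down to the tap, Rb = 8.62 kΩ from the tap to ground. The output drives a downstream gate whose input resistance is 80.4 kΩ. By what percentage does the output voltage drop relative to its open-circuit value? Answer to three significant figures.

The divider's output (Thévenin) resistance is Ra‖Rb = 5.474 kΩ.
Fractional drop under load = R_th/(R_th + R_L) = 5.474 / (5.474 + 80.4) = 0.06375.
So the output falls by 6.37 %.

6.37 %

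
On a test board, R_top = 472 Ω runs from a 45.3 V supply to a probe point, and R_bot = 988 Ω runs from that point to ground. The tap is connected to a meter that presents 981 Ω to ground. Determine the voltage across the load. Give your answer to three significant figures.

The load sits in parallel with R_bot: R_bot‖R_L = (988 × 981) / (988 + 981) = 492.2 Ω.
V_out = 45.3 × 492.2 / (472 + 492.2) = 45.3 × 492.2/964.2 = 23.1 V.

V_out ≈ 23.1 V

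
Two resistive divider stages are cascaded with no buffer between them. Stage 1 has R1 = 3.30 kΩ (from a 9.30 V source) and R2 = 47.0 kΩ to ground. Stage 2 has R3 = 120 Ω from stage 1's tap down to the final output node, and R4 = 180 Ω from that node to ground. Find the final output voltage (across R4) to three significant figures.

Stage 2 presents R3+R4 = 300.0 Ω as a load on stage 1's tap.
Stage 1's lower leg becomes R2‖(R3+R4) = 298.1 Ω, so V_mid = 9.30 × 298.1/3598 = 0.7705 V.
Stage 2 is itself unloaded: V_out = V_mid × R4/(R3+R4) = 0.7705 × 180/300.0 = 0.462 V.

V_out ≈ 0.462 V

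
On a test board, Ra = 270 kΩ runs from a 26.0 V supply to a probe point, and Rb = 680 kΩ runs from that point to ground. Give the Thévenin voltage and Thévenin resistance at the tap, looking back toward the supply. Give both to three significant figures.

V_th = 18.6 V, R_th = 193 kΩ

V_th is the open-circuit tap voltage: 26.0 × 680/(270 + 680) = 18.6 V.
With the supply zeroed, Ra and Rb appear in parallel from the tap: R_th = Ra‖Rb = (270 × 680)/950.0 = 193 kΩ.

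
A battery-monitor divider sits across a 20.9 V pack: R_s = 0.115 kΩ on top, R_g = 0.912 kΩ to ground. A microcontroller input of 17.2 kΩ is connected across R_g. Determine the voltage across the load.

V_out ≈ 18.5 V

The load sits in parallel with R_g: R_g‖R_L = (912 × 17200) / (912 + 17200) = 866.1 Ω.
V_out = 20.9 × 866.1 / (115 + 866.1) = 20.9 × 866.1/981.1 = 18.5 V.
(Unloaded it would have been 18.6 V.)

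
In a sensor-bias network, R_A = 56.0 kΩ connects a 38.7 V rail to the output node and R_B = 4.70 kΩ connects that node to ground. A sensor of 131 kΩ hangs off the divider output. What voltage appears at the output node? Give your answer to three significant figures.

The load sits in parallel with R_B: R_B‖R_L = (4.70 × 131) / (4.70 + 131) = 4.537 kΩ.
V_out = 38.7 × 4.537 / (56.0 + 4.537) = 38.7 × 4.537/60.54 = 2.90 V.
(Unloaded it would have been 3.00 V.)

V_out ≈ 2.90 V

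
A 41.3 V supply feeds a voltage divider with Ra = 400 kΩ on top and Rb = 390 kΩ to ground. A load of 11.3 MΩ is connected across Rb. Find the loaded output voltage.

The load sits in parallel with Rb: Rb‖R_L = (390 × 11300) / (390 + 11300) = 377.0 kΩ.
V_out = 41.3 × 377.0 / (400 + 377.0) = 41.3 × 377.0/777.0 = 20.0 V.

V_out ≈ 20.0 V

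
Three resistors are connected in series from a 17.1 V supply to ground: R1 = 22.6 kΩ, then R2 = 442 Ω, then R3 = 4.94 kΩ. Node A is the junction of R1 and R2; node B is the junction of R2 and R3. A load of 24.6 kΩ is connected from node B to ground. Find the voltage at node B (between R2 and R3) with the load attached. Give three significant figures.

At node B, R3 is in parallel with the load: R3‖R_L = 4114 Ω.
Below node A the resistance is R2 + (R3‖R_L) = 4556 Ω, so V_A = 17.1 × 4556/27160 = 2.869 V.
Then V_B = V_A × (R3‖R_L)/(R2 + R3‖R_L) = 2.869 × 4114/4556 = 2.59 V.

V ≈ 2.59 V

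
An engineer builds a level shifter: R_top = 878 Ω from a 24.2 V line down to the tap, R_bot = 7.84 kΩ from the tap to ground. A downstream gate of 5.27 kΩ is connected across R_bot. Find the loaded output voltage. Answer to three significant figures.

The load sits in parallel with R_bot: R_bot‖R_L = (7840 × 5270) / (7840 + 5270) = 3152 Ω.
V_out = 24.2 × 3152 / (878 + 3152) = 24.2 × 3152/4030 = 18.9 V.

V_out ≈ 18.9 V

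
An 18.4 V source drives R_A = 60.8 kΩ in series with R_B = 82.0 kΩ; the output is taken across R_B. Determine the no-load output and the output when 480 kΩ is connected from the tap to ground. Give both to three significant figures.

Open-circuit: V = 18.4 × 82.0/(60.8 + 82.0) = 10.6 V.
With the load, R_B becomes R_B‖R_L = 70.04 kΩ, so V = 18.4 × 70.04/130.8 = 9.85 V.

Unloaded: 10.6 V; loaded: 9.85 V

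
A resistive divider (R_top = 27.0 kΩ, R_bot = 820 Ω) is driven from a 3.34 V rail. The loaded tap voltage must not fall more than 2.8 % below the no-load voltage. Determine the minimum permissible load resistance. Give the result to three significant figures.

Output resistance R_th = R_top‖R_bot = (27000 × 820)/27820 = 795.8 Ω.
The fractional drop is R_th/(R_th + R_L); requiring this ≤ 0.0280 gives R_L ≥ R_th(1/0.0280 − 1) = 795.8 × 34.71 = 27.6 kΩ.

R_L(min) ≈ 27.6 kΩ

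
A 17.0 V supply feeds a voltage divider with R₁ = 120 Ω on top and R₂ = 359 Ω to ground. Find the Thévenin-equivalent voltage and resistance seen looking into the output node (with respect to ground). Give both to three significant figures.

V_th is the open-circuit tap voltage: 17.0 × 359/(120 + 359) = 12.7 V.
With the supply zeroed, R₁ and R₂ appear in parallel from the tap: R_th = R₁‖R₂ = (120 × 359)/479.0 = 89.9 Ω.

V_th = 12.7 V, R_th = 89.9 Ω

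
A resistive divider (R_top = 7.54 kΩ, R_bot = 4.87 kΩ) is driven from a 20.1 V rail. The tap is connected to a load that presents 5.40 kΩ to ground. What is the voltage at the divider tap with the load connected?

V_out ≈ 5.10 V

The load sits in parallel with R_bot: R_bot‖R_L = (4.87 × 5.40) / (4.87 + 5.40) = 2.561 kΩ.
V_out = 20.1 × 2.561 / (7.54 + 2.561) = 20.1 × 2.561/10.10 = 5.10 V.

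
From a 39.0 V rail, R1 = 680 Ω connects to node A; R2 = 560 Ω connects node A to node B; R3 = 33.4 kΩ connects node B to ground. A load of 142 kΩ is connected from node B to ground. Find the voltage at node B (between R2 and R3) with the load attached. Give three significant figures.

V ≈ 37.3 V

At node B, R3 is in parallel with the load: R3‖R_L = 27040 Ω.
Below node A the resistance is R2 + (R3‖R_L) = 27600 Ω, so V_A = 39.0 × 27600/28280 = 38.06 V.
Then V_B = V_A × (R3‖R_L)/(R2 + R3‖R_L) = 38.06 × 27040/27600 = 37.3 V.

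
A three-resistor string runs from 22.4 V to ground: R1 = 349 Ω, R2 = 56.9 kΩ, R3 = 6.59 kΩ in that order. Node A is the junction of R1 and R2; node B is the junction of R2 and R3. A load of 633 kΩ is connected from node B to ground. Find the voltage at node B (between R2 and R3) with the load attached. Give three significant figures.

At node B, R3 is in parallel with the load: R3‖R_L = 6522 Ω.
Below node A the resistance is R2 + (R3‖R_L) = 63420 Ω, so V_A = 22.4 × 63420/63770 = 22.28 V.
Then V_B = V_A × (R3‖R_L)/(R2 + R3‖R_L) = 22.28 × 6522/63420 = 2.29 V.

V ≈ 2.29 V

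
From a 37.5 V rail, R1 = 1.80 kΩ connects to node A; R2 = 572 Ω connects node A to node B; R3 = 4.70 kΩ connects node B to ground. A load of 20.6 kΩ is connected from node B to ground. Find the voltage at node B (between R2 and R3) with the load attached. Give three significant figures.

V ≈ 23.2 V

At node B, R3 is in parallel with the load: R3‖R_L = 3827 Ω.
Below node A the resistance is R2 + (R3‖R_L) = 4399 Ω, so V_A = 37.5 × 4399/6199 = 26.61 V.
Then V_B = V_A × (R3‖R_L)/(R2 + R3‖R_L) = 26.61 × 3827/4399 = 23.2 V.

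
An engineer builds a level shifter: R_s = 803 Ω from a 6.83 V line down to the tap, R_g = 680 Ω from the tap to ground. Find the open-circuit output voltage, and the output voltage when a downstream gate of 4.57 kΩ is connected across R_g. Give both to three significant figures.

Open-circuit: V = 6.83 × 680/(803 + 680) = 3.13 V.
With the load, R_g becomes R_g‖R_L = 591.9 Ω, so V = 6.83 × 591.9/1395 = 2.90 V.

Unloaded: 3.13 V; loaded: 2.90 V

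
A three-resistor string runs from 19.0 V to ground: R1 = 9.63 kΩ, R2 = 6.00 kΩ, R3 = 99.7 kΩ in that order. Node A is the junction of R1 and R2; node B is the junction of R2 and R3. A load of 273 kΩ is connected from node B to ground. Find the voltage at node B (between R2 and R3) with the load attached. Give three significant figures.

V ≈ 15.7 V

At node B, R3 is in parallel with the load: R3‖R_L = 73.03 kΩ.
Below node A the resistance is R2 + (R3‖R_L) = 79.03 kΩ, so V_A = 19.0 × 79.03/88.66 = 16.94 V.
Then V_B = V_A × (R3‖R_L)/(R2 + R3‖R_L) = 16.94 × 73.03/79.03 = 15.7 V.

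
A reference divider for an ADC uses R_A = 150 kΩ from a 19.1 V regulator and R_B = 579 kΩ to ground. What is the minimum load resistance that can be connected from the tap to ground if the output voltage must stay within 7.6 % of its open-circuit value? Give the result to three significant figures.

Output resistance R_th = R_A‖R_B = (150 × 579)/729.0 = 119.1 kΩ.
The fractional drop is R_th/(R_th + R_L); requiring this ≤ 0.0760 gives R_L ≥ R_th(1/0.0760 − 1) = 119.1 × 12.16 = 1.45 MΩ.

R_L(min) ≈ 1.45 MΩ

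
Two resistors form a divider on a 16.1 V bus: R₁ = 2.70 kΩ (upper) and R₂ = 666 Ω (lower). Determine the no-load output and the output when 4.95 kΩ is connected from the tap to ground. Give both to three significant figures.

Open-circuit: V = 16.1 × 666/(2700 + 666) = 3.19 V.
With the load, R₂ becomes R₂‖R_L = 587.0 Ω, so V = 16.1 × 587.0/3287 = 2.88 V.

Unloaded: 3.19 V; loaded: 2.88 V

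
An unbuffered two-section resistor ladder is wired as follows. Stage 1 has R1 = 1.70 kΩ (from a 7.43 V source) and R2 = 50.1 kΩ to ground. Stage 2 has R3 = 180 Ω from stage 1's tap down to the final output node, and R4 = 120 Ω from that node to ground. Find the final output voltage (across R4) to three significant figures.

V_out ≈ 0.444 V

Stage 2 presents R3+R4 = 300.0 Ω as a load on stage 1's tap.
Stage 1's lower leg becomes R2‖(R3+R4) = 298.2 Ω, so V_mid = 7.43 × 298.2/1998 = 1.109 V.
Stage 2 is itself unloaded: V_out = V_mid × R4/(R3+R4) = 1.109 × 120/300.0 = 0.444 V.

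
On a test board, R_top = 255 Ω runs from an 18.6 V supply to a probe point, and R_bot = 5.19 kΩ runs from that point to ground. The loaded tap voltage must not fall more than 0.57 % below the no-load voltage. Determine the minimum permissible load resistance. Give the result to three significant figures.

Output resistance R_th = R_top‖R_bot = (255 × 5190)/5445 = 243.1 Ω.
The fractional drop is R_th/(R_th + R_L); requiring this ≤ 0.00570 gives R_L ≥ R_th(1/0.00570 − 1) = 243.1 × 174.4 = 42.4 kΩ.

R_L(min) ≈ 42.4 kΩ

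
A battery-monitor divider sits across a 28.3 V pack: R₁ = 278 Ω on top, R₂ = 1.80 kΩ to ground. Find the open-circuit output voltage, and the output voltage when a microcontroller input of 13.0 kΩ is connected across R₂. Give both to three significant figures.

Open-circuit: V = 28.3 × 1800/(278 + 1800) = 24.5 V.
With the load, R₂ becomes R₂‖R_L = 1581 Ω, so V = 28.3 × 1581/1859 = 24.1 V.

Unloaded: 24.5 V; loaded: 24.1 V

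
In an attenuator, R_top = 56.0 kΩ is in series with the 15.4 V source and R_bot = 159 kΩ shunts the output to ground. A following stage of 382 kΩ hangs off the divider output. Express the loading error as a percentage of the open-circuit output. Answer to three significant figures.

The divider's output (Thévenin) resistance is R_top‖R_bot = 41.41 kΩ.
Fractional drop under load = R_th/(R_th + R_L) = 41.41 / (41.41 + 382) = 0.09781.
So the output falls by 9.78 %.

9.78 %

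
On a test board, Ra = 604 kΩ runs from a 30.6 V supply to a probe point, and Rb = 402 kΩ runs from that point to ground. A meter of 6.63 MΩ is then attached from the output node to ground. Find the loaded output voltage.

The load sits in parallel with Rb: Rb‖R_L = (402 × 6630) / (402 + 6630) = 379.0 kΩ.
V_out = 30.6 × 379.0 / (604 + 379.0) = 30.6 × 379.0/983.0 = 11.8 V.

V_out ≈ 11.8 V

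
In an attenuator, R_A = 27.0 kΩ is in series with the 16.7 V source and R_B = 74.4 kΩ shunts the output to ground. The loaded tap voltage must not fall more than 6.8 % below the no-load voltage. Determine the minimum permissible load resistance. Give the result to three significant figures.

R_L(min) ≈ 272 kΩ

Output resistance R_th = R_A‖R_B = (27.0 × 74.4)/101.4 = 19.81 kΩ.
The fractional drop is R_th/(R_th + R_L); requiring this ≤ 0.0680 gives R_L ≥ R_th(1/0.0680 − 1) = 19.81 × 13.71 = 272 kΩ.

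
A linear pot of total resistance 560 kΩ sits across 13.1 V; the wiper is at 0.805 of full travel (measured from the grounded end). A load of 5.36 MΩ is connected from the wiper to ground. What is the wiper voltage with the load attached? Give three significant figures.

V ≈ 10.4 V

The wiper splits the pot into (1−α)R = 109.2 kΩ above and αR = 450.8 kΩ below.
Lower section ‖ load = 415.8 kΩ.
V_wiper = 13.1 × 415.8/(109.2 + 415.8) = 10.4 V.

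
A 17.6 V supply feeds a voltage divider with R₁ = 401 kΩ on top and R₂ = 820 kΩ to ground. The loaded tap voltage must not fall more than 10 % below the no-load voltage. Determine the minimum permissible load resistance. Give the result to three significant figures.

Output resistance R_th = R₁‖R₂ = (401 × 820)/1221 = 269.3 kΩ.
The fractional drop is R_th/(R_th + R_L); requiring this ≤ 0.100 gives R_L ≥ R_th(1/0.100 − 1) = 269.3 × 9.000 = 2.42 MΩ.

R_L(min) ≈ 2.42 MΩ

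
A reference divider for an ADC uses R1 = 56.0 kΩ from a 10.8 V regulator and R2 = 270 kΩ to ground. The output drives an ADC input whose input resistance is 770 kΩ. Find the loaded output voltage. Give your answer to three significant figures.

V_out ≈ 8.44 V

The load sits in parallel with R2: R2‖R_L = (270 × 770) / (270 + 770) = 199.9 kΩ.
V_out = 10.8 × 199.9 / (56.0 + 199.9) = 10.8 × 199.9/255.9 = 8.44 V.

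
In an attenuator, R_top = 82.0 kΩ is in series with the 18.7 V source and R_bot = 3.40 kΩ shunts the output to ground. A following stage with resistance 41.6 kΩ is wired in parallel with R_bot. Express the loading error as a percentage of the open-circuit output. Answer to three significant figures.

7.28 %

The divider's output (Thévenin) resistance is R_top‖R_bot = 3.265 kΩ.
Fractional drop under load = R_th/(R_th + R_L) = 3.265 / (3.265 + 41.6) = 0.07277.
So the output falls by 7.28 %.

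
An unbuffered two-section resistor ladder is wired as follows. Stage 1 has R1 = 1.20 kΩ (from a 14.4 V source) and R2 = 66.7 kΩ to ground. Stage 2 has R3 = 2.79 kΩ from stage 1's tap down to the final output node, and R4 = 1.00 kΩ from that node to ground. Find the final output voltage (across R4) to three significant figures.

V_out ≈ 2.85 V

Stage 2 presents R3+R4 = 3.790 kΩ as a load on stage 1's tap.
Stage 1's lower leg becomes R2‖(R3+R4) = 3.586 kΩ, so V_mid = 14.4 × 3.586/4.786 = 10.79 V.
Stage 2 is itself unloaded: V_out = V_mid × R4/(R3+R4) = 10.79 × 1.00/3.790 = 2.85 V.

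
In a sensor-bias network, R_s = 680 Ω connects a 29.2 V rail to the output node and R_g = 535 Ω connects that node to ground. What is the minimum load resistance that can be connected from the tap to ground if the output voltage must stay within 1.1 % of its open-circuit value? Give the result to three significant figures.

Output resistance R_th = R_s‖R_g = (680 × 535)/1215 = 299.4 Ω.
The fractional drop is R_th/(R_th + R_L); requiring this ≤ 0.0110 gives R_L ≥ R_th(1/0.0110 − 1) = 299.4 × 89.91 = 26.9 kΩ.

R_L(min) ≈ 26.9 kΩ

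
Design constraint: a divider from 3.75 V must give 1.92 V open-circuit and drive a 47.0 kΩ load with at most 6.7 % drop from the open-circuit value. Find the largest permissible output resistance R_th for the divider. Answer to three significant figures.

R_th ≤ 3.38 kΩ

Loading drop = R_th/(R_th + R_L) ≤ 0.0670, so R_th ≤ R_L · ε/(1−ε) = 47.0 kΩ × 0.0670/0.9330 = 3.38 kΩ.
(Any R1, R2 with R2/(R1+R2) = 0.512 and R1‖R2 ≤ 3.38 kΩ will meet the spec.)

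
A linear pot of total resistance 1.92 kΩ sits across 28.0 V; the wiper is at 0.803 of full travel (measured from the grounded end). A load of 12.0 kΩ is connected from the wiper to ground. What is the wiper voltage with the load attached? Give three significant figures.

V ≈ 21.9 V

The wiper splits the pot into (1−α)R = 378.2 Ω above and αR = 1542 Ω below.
Lower section ‖ load = 1366 Ω.
V_wiper = 28.0 × 1366/(378.2 + 1366) = 21.9 V.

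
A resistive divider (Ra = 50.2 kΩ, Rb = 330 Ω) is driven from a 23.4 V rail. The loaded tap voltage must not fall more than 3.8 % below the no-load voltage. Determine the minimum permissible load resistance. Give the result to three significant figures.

Output resistance R_th = Ra‖Rb = (50200 × 330)/50530 = 327.8 Ω.
The fractional drop is R_th/(R_th + R_L); requiring this ≤ 0.0380 gives R_L ≥ R_th(1/0.0380 − 1) = 327.8 × 25.32 = 8.30 kΩ.

R_L(min) ≈ 8.30 kΩ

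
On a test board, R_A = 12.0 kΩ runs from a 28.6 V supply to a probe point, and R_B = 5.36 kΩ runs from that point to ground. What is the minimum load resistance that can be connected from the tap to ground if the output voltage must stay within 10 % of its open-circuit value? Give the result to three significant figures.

Output resistance R_th = R_A‖R_B = (12.0 × 5.36)/17.36 = 3.705 kΩ.
The fractional drop is R_th/(R_th + R_L); requiring this ≤ 0.100 gives R_L ≥ R_th(1/0.100 − 1) = 3.705 × 9.000 = 33.3 kΩ.

R_L(min) ≈ 33.3 kΩ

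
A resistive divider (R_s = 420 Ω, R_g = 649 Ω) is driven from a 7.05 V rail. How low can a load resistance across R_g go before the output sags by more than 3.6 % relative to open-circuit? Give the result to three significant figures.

Output resistance R_th = R_s‖R_g = (420 × 649)/1069 = 255.0 Ω.
The fractional drop is R_th/(R_th + R_L); requiring this ≤ 0.0360 gives R_L ≥ R_th(1/0.0360 − 1) = 255.0 × 26.78 = 6.83 kΩ.

R_L(min) ≈ 6.83 kΩ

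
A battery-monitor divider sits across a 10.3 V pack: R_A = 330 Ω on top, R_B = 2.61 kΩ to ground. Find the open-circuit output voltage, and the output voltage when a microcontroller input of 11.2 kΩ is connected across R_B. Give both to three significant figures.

Unloaded: 9.14 V; loaded: 8.91 V

Open-circuit: V = 10.3 × 2610/(330 + 2610) = 9.14 V.
With the load, R_B becomes R_B‖R_L = 2117 Ω, so V = 10.3 × 2117/2447 = 8.91 V.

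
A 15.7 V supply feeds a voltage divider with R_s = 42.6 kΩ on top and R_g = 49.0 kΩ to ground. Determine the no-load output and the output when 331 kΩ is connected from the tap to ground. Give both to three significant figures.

Open-circuit: V = 15.7 × 49.0/(42.6 + 49.0) = 8.40 V.
With the load, R_g becomes R_g‖R_L = 42.68 kΩ, so V = 15.7 × 42.68/85.28 = 7.86 V.

Unloaded: 8.40 V; loaded: 7.86 V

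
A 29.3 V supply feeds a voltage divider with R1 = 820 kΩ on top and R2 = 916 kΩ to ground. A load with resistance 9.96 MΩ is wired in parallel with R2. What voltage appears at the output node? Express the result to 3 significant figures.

V_out ≈ 14.8 V

The load sits in parallel with R2: R2‖R_L = (916 × 9960) / (916 + 9960) = 838.9 kΩ.
V_out = 29.3 × 838.9 / (820 + 838.9) = 29.3 × 838.9/1659 = 14.8 V.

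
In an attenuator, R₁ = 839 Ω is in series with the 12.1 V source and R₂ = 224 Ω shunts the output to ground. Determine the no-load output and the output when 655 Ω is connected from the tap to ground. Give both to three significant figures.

Unloaded: 2.55 V; loaded: 2.01 V

Open-circuit: V = 12.1 × 224/(839 + 224) = 2.55 V.
With the load, R₂ becomes R₂‖R_L = 166.9 Ω, so V = 12.1 × 166.9/1006 = 2.01 V.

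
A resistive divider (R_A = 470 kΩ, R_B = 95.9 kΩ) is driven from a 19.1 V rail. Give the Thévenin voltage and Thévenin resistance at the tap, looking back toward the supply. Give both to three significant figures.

V_th is the open-circuit tap voltage: 19.1 × 95.9/(470 + 95.9) = 3.24 V.
With the supply zeroed, R_A and R_B appear in parallel from the tap: R_th = R_A‖R_B = (470 × 95.9)/565.9 = 79.6 kΩ.

V_th = 3.24 V, R_th = 79.6 kΩ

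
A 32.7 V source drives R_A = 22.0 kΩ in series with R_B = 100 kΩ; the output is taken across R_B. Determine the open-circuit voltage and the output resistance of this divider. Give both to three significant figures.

V_th is the open-circuit tap voltage: 32.7 × 100/(22.0 + 100) = 26.8 V.
With the supply zeroed, R_A and R_B appear in parallel from the tap: R_th = R_A‖R_B = (22.0 × 100)/122.0 = 18.0 kΩ.

V_th = 26.8 V, R_th = 18.0 kΩ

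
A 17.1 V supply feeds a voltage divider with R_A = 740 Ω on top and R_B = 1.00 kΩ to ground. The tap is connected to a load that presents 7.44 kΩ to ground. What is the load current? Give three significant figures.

I_L ≈ 1.25 mA

R_B‖R_L = 881.5 Ω; V_out = 17.1 × 881.5/1622 = 9.296 V.
I_L = V_out / R_L = 9.296 / 7.44 kΩ = 1.25 mA.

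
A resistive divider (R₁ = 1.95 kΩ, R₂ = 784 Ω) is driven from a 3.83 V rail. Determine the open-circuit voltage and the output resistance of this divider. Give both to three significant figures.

V_th = 1.10 V, R_th = 559 Ω

V_th is the open-circuit tap voltage: 3.83 × 784/(1950 + 784) = 1.10 V.
With the supply zeroed, R₁ and R₂ appear in parallel from the tap: R_th = R₁‖R₂ = (1950 × 784)/2734 = 559 Ω.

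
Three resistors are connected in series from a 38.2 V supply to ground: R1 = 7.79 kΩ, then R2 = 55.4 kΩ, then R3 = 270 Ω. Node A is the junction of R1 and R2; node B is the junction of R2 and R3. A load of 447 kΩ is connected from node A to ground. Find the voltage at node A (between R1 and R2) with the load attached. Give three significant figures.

Below node A the series string R2+R3 = 55670 Ω sits in parallel with the 447000 Ω load: 49500 Ω.
V_A = 38.2 × 49500/(7790 + 49500) = 33.0 V.

V ≈ 33.0 V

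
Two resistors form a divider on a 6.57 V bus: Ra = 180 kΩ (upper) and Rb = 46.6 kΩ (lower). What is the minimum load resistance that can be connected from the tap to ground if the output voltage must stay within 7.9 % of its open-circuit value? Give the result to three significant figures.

Output resistance R_th = Ra‖Rb = (180 × 46.6)/226.6 = 37.02 kΩ.
The fractional drop is R_th/(R_th + R_L); requiring this ≤ 0.0790 gives R_L ≥ R_th(1/0.0790 − 1) = 37.02 × 11.66 = 432 kΩ.

R_L(min) ≈ 432 kΩ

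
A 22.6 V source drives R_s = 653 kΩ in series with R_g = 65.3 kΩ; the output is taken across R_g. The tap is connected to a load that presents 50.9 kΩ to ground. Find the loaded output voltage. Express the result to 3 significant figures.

The load sits in parallel with R_g: R_g‖R_L = (65.3 × 50.9) / (65.3 + 50.9) = 28.60 kΩ.
V_out = 22.6 × 28.60 / (653 + 28.60) = 22.6 × 28.60/681.6 = 0.948 V.

V_out ≈ 0.948 V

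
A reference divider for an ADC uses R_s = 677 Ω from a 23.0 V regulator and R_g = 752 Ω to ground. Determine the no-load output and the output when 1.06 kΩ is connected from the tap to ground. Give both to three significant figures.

Open-circuit: V = 23.0 × 752/(677 + 752) = 12.1 V.
With the load, R_g becomes R_g‖R_L = 439.9 Ω, so V = 23.0 × 439.9/1117 = 9.06 V.

Unloaded: 12.1 V; loaded: 9.06 V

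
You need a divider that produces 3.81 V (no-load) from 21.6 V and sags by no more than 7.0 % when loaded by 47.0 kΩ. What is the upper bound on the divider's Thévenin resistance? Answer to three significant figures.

R_th ≤ 3.54 kΩ

Loading drop = R_th/(R_th + R_L) ≤ 0.0700, so R_th ≤ R_L · ε/(1−ε) = 47.0 kΩ × 0.0700/0.9300 = 3.54 kΩ.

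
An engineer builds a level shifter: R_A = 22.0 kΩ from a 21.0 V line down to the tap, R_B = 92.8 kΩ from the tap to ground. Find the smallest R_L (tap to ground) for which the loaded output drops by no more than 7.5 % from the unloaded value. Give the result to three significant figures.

R_L(min) ≈ 219 kΩ

Output resistance R_th = R_A‖R_B = (22.0 × 92.8)/114.8 = 17.78 kΩ.
The fractional drop is R_th/(R_th + R_L); requiring this ≤ 0.0750 gives R_L ≥ R_th(1/0.0750 − 1) = 17.78 × 12.33 = 219 kΩ.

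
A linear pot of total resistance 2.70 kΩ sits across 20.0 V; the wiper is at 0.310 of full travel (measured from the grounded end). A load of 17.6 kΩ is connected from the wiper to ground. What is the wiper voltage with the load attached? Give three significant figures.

V ≈ 6.00 V

The wiper splits the pot into (1−α)R = 1863 Ω above and αR = 837.0 Ω below.
Lower section ‖ load = 799.0 Ω.
V_wiper = 20.0 × 799.0/(1863 + 799.0) = 6.00 V.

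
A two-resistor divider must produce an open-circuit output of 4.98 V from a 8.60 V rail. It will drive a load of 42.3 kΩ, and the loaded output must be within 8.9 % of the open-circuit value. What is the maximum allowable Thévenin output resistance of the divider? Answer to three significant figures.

R_th ≤ 4.13 kΩ

Loading drop = R_th/(R_th + R_L) ≤ 0.0890, so R_th ≤ R_L · ε/(1−ε) = 42.3 kΩ × 0.0890/0.9110 = 4.13 kΩ.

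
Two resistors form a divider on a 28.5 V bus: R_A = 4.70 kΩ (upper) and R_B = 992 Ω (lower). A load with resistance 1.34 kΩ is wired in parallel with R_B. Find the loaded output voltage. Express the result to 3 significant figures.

V_out ≈ 3.08 V

The load sits in parallel with R_B: R_B‖R_L = (992 × 1340) / (992 + 1340) = 570.0 Ω.
V_out = 28.5 × 570.0 / (4700 + 570.0) = 28.5 × 570.0/5270 = 3.08 V.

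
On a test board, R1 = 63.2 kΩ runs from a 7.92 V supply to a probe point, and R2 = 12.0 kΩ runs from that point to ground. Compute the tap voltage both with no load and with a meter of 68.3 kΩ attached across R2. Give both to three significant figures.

Unloaded: 1.26 V; loaded: 1.10 V

Open-circuit: V = 7.92 × 12.0/(63.2 + 12.0) = 1.26 V.
With the load, R2 becomes R2‖R_L = 10.21 kΩ, so V = 7.92 × 10.21/73.41 = 1.10 V.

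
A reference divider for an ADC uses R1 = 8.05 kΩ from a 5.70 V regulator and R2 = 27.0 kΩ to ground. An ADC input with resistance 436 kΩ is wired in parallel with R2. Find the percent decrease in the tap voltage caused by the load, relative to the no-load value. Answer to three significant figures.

The divider's output (Thévenin) resistance is R1‖R2 = 6.201 kΩ.
Fractional drop under load = R_th/(R_th + R_L) = 6.201 / (6.201 + 436) = 0.01402.
So the output falls by 1.40 %.

1.40 %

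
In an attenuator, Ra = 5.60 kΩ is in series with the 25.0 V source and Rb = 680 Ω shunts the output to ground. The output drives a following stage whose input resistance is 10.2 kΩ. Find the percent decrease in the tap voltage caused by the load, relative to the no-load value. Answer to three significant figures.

The divider's output (Thévenin) resistance is Ra‖Rb = 606.4 Ω.
Fractional drop under load = R_th/(R_th + R_L) = 606.4 / (606.4 + 10200) = 0.05611.
So the output falls by 5.61 %.

5.61 %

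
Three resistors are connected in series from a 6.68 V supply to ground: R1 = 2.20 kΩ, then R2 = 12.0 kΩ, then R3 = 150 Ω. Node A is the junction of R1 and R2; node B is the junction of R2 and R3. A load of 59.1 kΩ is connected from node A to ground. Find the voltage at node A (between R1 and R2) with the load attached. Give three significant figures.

Below node A the series string R2+R3 = 12150 Ω sits in parallel with the 59100 Ω load: 10080 Ω.
V_A = 6.68 × 10080/(2200 + 10080) = 5.48 V.

V ≈ 5.48 V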